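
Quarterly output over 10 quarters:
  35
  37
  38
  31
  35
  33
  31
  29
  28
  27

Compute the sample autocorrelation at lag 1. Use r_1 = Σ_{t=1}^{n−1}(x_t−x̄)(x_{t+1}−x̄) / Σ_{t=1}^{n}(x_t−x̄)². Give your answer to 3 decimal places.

Mean x̄ = (35 + 37 + 38 + 31 + 35 + 33 + 31 + 29 + 28 + 27)/10 = 32.4000
Numerator Σ_{t=1}^{9}(x_t−x̄)(x_{t+1}−x̄) = 70.4400
Denominator Σ(x_t−x̄)² = 130.4000
r_1 = 70.4400 / 130.4000 = 0.540

0.540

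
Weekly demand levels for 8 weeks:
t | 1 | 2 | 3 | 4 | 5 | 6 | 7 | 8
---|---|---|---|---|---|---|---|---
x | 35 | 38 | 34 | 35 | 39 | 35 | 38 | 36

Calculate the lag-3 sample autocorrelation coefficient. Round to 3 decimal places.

0.269

Mean x̄ = (35 + 38 + 34 + 35 + 39 + 35 + 38 + 36)/8 = 36.2500
Deviations from mean: -1.2500, 1.7500, -2.2500, -1.2500, 2.7500, -1.2500, 1.7500, -0.2500
Σ(x_t−x̄)(x_{t+3}−x̄) = (1.5625) + (4.8125) + (2.8125) + (-2.1875) + (-0.6875) = 6.3125
Denominator Σ(x_t−x̄)² = 23.5000
r_3 = 6.3125 / 23.5000 = 0.269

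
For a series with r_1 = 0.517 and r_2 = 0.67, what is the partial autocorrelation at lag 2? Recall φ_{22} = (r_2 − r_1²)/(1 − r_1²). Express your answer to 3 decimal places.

0.550

φ_{22} = (r_2 − r_1²) / (1 − r_1²)
r_1² = (0.517)² = 0.267289
Numerator = 0.67 − 0.2673 = 0.4027; denominator = 1 − 0.2673 = 0.7327
φ_{22} = 0.4027 / 0.7327 = 0.550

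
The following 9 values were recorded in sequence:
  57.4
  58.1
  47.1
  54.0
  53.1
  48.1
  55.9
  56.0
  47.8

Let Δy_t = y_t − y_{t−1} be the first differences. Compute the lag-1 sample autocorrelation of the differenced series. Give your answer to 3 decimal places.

-0.412

First differences Δy: 0.7, -11.0, 6.9, -0.9, -5.0, 7.8, 0.1, -8.2
Mean of differences = -1.2000
Numerator Σ(Δy_t−Δȳ)(Δy_{t+1}−Δȳ) = -128.3100
Denominator Σ(Δy_t−Δȳ)² = 311.4800
r_1(Δy) = -128.3100 / 311.4800 = -0.412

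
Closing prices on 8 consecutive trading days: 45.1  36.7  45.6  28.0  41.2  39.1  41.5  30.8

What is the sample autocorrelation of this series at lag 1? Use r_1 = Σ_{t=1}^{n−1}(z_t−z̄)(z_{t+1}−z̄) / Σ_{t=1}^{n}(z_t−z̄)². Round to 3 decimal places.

Mean z̄ = (45.1 + 36.7 + 45.6 + 28.0 + 41.2 + 39.1 + 41.5 + 30.8)/8 = 38.5000
Σ(z_t−z̄)(z_{t+1}−z̄) = (-11.8800) + (-12.7800) + (-74.5500) + (-28.3500) + (1.6200) + (1.8000) + (-23.1000) = -147.2400
Denominator Σ(z_t−z̄)² = 283.4000
r_1 = -147.2400 / 283.4000 = -0.520

-0.520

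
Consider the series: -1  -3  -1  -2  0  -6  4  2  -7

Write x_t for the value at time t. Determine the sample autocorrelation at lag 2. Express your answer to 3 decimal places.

Mean x̄ = (-1 − 3 − 1 − 2 + 0 − 6 + 4 + 2 − 7)/9 = -1.5556
Σ(x_t−x̄)(x_{t+2}−x̄) = (0.3086) + (0.6420) + (0.8642) + (1.9753) + (8.6420) + (-15.8025) + (-30.2469) = -33.6173
Denominator Σ(x_t−x̄)² = 98.2222
r_2 = -33.6173 / 98.2222 = -0.342

-0.342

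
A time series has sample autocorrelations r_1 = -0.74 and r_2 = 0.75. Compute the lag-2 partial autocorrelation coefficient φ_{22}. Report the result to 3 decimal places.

φ_{22} = (r_2 − r_1²) / (1 − r_1²)
r_1² = (-0.74)² = 0.5476
Numerator = 0.75 − 0.5476 = 0.2024; denominator = 1 − 0.5476 = 0.4524
φ_{22} = 0.2024 / 0.4524 = 0.447

0.447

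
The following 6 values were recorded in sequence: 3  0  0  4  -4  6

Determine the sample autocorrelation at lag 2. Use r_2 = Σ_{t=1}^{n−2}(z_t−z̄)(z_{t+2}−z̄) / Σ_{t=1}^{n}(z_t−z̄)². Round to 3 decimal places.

0.213

Mean z̄ = (3 + 0 + 0 + 4 − 4 + 6)/6 = 1.5000
Σ(z_t−z̄)(z_{t+2}−z̄) = (-2.2500) + (-3.7500) + (8.2500) + (11.2500) = 13.5000
Denominator Σ(z_t−z̄)² = 63.5000
r_2 = 13.5000 / 63.5000 = 0.213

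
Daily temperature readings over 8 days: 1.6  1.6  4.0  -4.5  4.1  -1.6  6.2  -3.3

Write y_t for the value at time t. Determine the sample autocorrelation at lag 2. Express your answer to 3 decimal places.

Mean ȳ = (1.6 + 1.6 + 4.0 − 4.5 + 4.1 − 1.6 + 6.2 − 3.3)/8 = 1.0125
Deviations from mean: 0.5875, 0.5875, 2.9875, -5.5125, 3.0875, -2.6125, 5.1875, -4.3125
Σ(y_t−ȳ)(y_{t+2}−ȳ) = (1.7552) + (-3.2386) + (9.2239) + (14.4014) + (16.0164) + (11.2664) = 49.4247
Denominator Σ(y_t−ȳ)² = 101.8688
r_2 = 49.4247 / 101.8688 = 0.485

0.485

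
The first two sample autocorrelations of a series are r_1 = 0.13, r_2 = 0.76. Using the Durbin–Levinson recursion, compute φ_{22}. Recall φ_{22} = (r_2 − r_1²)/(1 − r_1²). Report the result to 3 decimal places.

φ_{22} = (r_2 − r_1²) / (1 − r_1²)
r_1² = (0.13)² = 0.0169
Numerator = 0.76 − 0.0169 = 0.7431; denominator = 1 − 0.0169 = 0.9831
φ_{22} = 0.7431 / 0.9831 = 0.756

0.756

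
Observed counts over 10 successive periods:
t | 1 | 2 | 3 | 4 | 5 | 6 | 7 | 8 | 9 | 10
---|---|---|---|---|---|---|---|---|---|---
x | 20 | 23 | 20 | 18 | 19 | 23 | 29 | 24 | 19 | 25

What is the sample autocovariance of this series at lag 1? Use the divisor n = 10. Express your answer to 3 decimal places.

Mean x̄ = (20 + 23 + 20 + 18 + 19 + 23 + 29 + 24 + 19 + 25)/10 = 22.0000
Σ_{t=1}^{9}(x_t−x̄)(x_{t+1}−x̄) = 19.0000
γ_1 = 19.0000 / 10 = 1.900

1.900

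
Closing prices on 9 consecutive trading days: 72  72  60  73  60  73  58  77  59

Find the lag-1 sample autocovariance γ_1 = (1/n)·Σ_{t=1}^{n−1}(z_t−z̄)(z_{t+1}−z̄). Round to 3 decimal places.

Mean z̄ = (72 + 72 + 60 + 73 + 60 + 73 + 58 + 77 + 59)/9 = 67.1111
Σ_{t=1}^{8}(z_t−z̄)(z_{t+1}−z̄) = -360.4568
γ_1 = -360.4568 / 9 = -40.051

-40.051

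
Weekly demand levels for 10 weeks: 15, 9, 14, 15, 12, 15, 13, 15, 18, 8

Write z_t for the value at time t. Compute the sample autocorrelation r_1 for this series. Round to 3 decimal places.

-0.388

Mean z̄ = (15 + 9 + 14 + 15 + 12 + 15 + 13 + 15 + 18 + 8)/10 = 13.4000
Numerator Σ_{t=1}^{9}(z_t−z̄)(z_{t+1}−z̄) = -31.9600
Denominator Σ(z_t−z̄)² = 82.4000
r_1 = -31.9600 / 82.4000 = -0.388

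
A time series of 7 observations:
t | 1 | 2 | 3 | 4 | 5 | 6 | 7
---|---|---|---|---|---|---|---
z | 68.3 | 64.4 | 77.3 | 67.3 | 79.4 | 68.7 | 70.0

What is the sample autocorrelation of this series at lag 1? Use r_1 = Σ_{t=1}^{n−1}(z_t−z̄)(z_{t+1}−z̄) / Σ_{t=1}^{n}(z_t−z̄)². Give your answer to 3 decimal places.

-0.524

Mean z̄ = (68.3 + 64.4 + 77.3 + 67.3 + 79.4 + 68.7 + 70.0)/7 = 70.7714
Numerator Σ_{t=1}^{6}(z_t−z̄)(z_{t+1}−z̄) = -94.7422
Denominator Σ(z_t−z̄)² = 180.7143
r_1 = -94.7422 / 180.7143 = -0.524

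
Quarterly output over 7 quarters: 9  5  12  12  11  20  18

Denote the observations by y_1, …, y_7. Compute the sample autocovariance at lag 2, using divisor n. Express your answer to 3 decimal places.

Mean ȳ = (9 + 5 + 12 + 12 + 11 + 20 + 18)/7 = 12.4286
Σ_{t=1}^{5}(y_t−ȳ)(y_{t+2}−ȳ) = -5.9388
γ_2 = -5.9388 / 7 = -0.848

-0.848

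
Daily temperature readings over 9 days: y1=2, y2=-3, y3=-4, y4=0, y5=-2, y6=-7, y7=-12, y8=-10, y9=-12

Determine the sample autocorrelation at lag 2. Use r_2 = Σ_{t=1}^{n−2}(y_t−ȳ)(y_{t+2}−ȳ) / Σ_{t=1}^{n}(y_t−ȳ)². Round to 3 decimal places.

Mean ȳ = (2 − 3 − 4 + 0 − 2 − 7 − 12 − 10 − 12)/9 = -5.3333
Numerator Σ_{t=1}^{7}(y_t−ȳ)(y_{t+2}−ȳ) = 47.7778
Denominator Σ(y_t−ȳ)² = 214.0000
r_2 = 47.7778 / 214.0000 = 0.223

0.223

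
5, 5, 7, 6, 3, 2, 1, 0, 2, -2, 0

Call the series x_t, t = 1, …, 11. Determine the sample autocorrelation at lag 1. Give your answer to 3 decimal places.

Mean x̄ = (5 + 5 + 7 + 6 + 3 + 2 + 1 + 0 + 2 − 2 + 0)/11 = 2.6364
Numerator Σ_{t=1}^{10}(x_t−x̄)(x_{t+1}−x̄) = 53.7769
Denominator Σ(x_t−x̄)² = 80.5455
r_1 = 53.7769 / 80.5455 = 0.668

0.668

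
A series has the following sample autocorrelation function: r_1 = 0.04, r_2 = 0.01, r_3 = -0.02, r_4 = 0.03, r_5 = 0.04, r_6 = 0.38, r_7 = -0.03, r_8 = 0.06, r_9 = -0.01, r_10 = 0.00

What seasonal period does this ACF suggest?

6

The largest autocorrelation is r_6 = 0.38; the remaining lags stay at or below 0.06.
The dominant spike at lag 6 indicates a seasonal period of 6.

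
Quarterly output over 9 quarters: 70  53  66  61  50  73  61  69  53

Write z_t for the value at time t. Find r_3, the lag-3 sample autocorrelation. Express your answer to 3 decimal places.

Mean z̄ = (70 + 53 + 66 + 61 + 50 + 73 + 61 + 69 + 53)/9 = 61.7778
Numerator Σ_{t=1}^{6}(z_t−z̄)(z_{t+3}−z̄) = -38.5926
Denominator Σ(z_t−z̄)² = 557.5556
r_3 = -38.5926 / 557.5556 = -0.069

-0.069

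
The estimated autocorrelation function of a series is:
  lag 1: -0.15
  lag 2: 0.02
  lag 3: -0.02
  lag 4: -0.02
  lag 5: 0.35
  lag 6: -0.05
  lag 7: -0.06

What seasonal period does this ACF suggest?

The largest autocorrelation is r_5 = 0.35; the remaining lags stay at or below 0.02.
The dominant spike at lag 5 indicates a seasonal period of 5.

5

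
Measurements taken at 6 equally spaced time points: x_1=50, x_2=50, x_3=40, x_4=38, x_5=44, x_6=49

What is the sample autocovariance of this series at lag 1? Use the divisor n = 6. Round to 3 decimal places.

6.551

Mean x̄ = (50 + 50 + 40 + 38 + 44 + 49)/6 = 45.1667
Deviations: 4.8333, 4.8333, -5.1667, -7.1667, -1.1667, 3.8333
Σ_{t=1}^{5}(x_t−x̄)(x_{t+1}−x̄) = 39.3056
γ_1 = 39.3056 / 6 = 6.551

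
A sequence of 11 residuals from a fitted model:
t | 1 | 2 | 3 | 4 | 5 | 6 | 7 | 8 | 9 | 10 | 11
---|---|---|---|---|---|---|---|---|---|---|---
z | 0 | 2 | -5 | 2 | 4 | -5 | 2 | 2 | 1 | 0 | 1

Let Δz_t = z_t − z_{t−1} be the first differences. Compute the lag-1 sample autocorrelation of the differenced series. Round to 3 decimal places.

First differences Δz: 2, -7, 7, 2, -9, 7, 0, -1, -1, 1
Mean of differences = 0.1000
Numerator Σ(Δz_t−Δz̄)(Δz_{t+1}−Δz̄) = -129.8100
Denominator Σ(Δz_t−Δz̄)² = 238.9000
r_1(Δz) = -129.8100 / 238.9000 = -0.543

-0.543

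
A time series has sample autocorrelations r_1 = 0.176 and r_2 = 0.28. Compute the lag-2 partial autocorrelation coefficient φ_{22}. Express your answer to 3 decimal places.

0.257

φ_{22} = (r_2 − r_1²) / (1 − r_1²)
r_1² = (0.176)² = 0.030976
Numerator = 0.28 − 0.0310 = 0.2490; denominator = 1 − 0.0310 = 0.9690
φ_{22} = 0.2490 / 0.9690 = 0.257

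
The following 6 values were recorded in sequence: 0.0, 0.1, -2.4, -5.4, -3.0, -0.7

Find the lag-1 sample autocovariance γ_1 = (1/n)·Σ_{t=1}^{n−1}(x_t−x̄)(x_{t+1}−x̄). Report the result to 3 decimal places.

1.180

Mean x̄ = (0.0 + 0.1 − 2.4 − 5.4 − 3.0 − 0.7)/6 = -1.9000
Σ_{t=1}^{5}(x_t−x̄)(x_{t+1}−x̄) = 7.0800
γ_1 = 7.0800 / 6 = 1.180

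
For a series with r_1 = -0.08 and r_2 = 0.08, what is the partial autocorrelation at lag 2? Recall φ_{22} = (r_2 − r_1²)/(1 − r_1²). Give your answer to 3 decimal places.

0.074

φ_{22} = (r_2 − r_1²) / (1 − r_1²)
r_1² = (-0.08)² = 0.0064
Numerator = 0.08 − 0.0064 = 0.0736; denominator = 1 − 0.0064 = 0.9936
φ_{22} = 0.0736 / 0.9936 = 0.074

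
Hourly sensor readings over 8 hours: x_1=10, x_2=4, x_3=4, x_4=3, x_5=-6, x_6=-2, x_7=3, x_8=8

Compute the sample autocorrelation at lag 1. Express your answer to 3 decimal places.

0.291

Mean x̄ = (10 + 4 + 4 + 3 − 6 − 2 + 3 + 8)/8 = 3.0000
Deviations from mean: 7.0000, 1.0000, 1.0000, 0.0000, -9.0000, -5.0000, 0.0000, 5.0000
Numerator Σ_{t=1}^{7}(x_t−x̄)(x_{t+1}−x̄) = 53.0000
Denominator Σ(x_t−x̄)² = 182.0000
r_1 = 53.0000 / 182.0000 = 0.291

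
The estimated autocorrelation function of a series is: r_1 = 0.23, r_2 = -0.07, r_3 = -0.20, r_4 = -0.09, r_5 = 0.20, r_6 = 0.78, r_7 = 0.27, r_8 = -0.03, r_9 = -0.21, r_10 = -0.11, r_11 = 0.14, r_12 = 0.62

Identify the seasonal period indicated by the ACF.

6

The largest autocorrelation is r_6 = 0.78, with a weaker echo at lag 12 (0.62); the remaining lags stay at or below 0.27.
The dominant spike at lag 6 indicates a seasonal period of 6.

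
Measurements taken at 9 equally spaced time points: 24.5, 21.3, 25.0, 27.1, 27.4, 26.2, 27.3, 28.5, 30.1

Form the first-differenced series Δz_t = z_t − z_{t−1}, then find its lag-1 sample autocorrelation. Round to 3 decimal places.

First differences Δz: -3.2, 3.7, 2.1, 0.3, -1.2, 1.1, 1.2, 1.6
Mean of differences = 0.7000
Numerator Σ(Δz_t−Δz̄)(Δz_{t+1}−Δz̄) = -7.4100
Denominator Σ(Δz_t−Δz̄)² = 31.1600
r_1(Δz) = -7.4100 / 31.1600 = -0.238

-0.238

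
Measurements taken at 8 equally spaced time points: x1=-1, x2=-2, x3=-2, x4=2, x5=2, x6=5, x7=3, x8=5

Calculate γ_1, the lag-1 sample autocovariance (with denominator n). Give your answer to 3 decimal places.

3.969

Mean x̄ = (-1 − 2 − 2 + 2 + 2 + 5 + 3 + 5)/8 = 1.5000
Deviations: -2.5000, -3.5000, -3.5000, 0.5000, 0.5000, 3.5000, 1.5000, 3.5000
Σ_{t=1}^{7}(x_t−x̄)(x_{t+1}−x̄) = 31.7500
γ_1 = 31.7500 / 8 = 3.969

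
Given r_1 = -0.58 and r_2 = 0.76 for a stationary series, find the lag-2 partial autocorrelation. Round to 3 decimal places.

0.638

φ_{22} = (r_2 − r_1²) / (1 − r_1²)
r_1² = (-0.58)² = 0.3364
Numerator = 0.76 − 0.3364 = 0.4236; denominator = 1 − 0.3364 = 0.6636
φ_{22} = 0.4236 / 0.6636 = 0.638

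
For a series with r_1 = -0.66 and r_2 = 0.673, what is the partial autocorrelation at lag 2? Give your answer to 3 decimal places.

φ_{22} = (r_2 − r_1²) / (1 − r_1²)
r_1² = (-0.66)² = 0.4356
Numerator = 0.673 − 0.4356 = 0.2374; denominator = 1 − 0.4356 = 0.5644
φ_{22} = 0.2374 / 0.5644 = 0.421

0.421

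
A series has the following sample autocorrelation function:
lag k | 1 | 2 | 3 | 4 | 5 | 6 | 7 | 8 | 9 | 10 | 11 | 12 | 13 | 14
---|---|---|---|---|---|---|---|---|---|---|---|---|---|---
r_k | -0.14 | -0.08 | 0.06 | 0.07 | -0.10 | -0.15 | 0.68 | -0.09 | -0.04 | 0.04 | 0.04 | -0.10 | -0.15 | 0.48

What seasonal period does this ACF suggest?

The largest autocorrelation is r_7 = 0.68, with a weaker echo at lag 14 (0.48); the remaining lags stay at or below 0.07.
The dominant spike at lag 7 indicates a seasonal period of 7.

7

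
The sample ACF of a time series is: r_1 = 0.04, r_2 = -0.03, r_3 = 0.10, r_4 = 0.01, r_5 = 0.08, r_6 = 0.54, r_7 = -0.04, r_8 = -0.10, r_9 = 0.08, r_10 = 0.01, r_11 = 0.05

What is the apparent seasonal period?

The largest autocorrelation is r_6 = 0.54; the remaining lags stay at or below 0.10.
The dominant spike at lag 6 indicates a seasonal period of 6.

6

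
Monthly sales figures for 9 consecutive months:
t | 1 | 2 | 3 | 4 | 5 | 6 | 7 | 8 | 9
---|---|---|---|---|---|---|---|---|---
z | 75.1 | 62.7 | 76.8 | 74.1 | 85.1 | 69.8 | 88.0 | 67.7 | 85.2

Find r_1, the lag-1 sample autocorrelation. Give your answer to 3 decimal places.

Mean z̄ = (75.1 + 62.7 + 76.8 + 74.1 + 85.1 + 69.8 + 88.0 + 67.7 + 85.2)/9 = 76.0556
Numerator Σ_{t=1}^{8}(z_t−z̄)(z_{t+1}−z̄) = -323.8298
Denominator Σ(z_t−z̄)² = 600.7022
r_1 = -323.8298 / 600.7022 = -0.539

-0.539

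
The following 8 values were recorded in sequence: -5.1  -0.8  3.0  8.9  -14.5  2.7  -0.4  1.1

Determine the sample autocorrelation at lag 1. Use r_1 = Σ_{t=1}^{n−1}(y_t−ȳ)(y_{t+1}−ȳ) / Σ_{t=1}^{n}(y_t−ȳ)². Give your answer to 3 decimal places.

-0.431

Mean ȳ = (-5.1 − 0.8 + 3.0 + 8.9 − 14.5 + 2.7 − 0.4 + 1.1)/8 = -0.6375
Deviations from mean: -4.4625, -0.1625, 3.6375, 9.5375, -13.8625, 3.3375, 0.2375, 1.7375
Σ(y_t−ȳ)(y_{t+1}−ȳ) = (0.7252) + (-0.5911) + (34.6927) + (-132.2136) + (-46.2661) + (0.7927) + (0.4127) = -142.4477
Denominator Σ(y_t−ȳ)² = 330.5188
r_1 = -142.4477 / 330.5188 = -0.431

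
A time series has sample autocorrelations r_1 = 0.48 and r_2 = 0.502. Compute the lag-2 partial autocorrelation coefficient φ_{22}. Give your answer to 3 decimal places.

φ_{22} = (r_2 − r_1²) / (1 − r_1²)
r_1² = (0.48)² = 0.2304
Numerator = 0.502 − 0.2304 = 0.2716; denominator = 1 − 0.2304 = 0.7696
φ_{22} = 0.2716 / 0.7696 = 0.353

0.353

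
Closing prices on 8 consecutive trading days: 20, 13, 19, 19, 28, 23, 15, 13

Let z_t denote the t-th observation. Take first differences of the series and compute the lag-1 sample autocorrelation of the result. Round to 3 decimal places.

First differences Δz: -7, 6, 0, 9, -5, -8, -2
Mean of differences = -1.0000
Numerator Σ(Δz_t−Δz̄)(Δz_{t+1}−Δz̄) = -30.0000
Denominator Σ(Δz_t−Δz̄)² = 252.0000
r_1(Δz) = -30.0000 / 252.0000 = -0.119

-0.119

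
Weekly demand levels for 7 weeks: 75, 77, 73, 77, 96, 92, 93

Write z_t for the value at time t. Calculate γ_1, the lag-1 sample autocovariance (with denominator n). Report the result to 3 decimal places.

Mean z̄ = (75 + 77 + 73 + 77 + 96 + 92 + 93)/7 = 83.2857
Σ_{t=1}^{6}(z_t−z̄)(z_{t+1}−z̄) = 296.9184
γ_1 = 296.9184 / 7 = 42.417

42.417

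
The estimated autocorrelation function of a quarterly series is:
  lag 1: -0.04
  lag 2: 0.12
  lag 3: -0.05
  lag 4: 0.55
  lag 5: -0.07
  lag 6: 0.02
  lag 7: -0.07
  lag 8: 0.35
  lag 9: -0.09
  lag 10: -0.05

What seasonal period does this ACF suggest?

The largest autocorrelation is r_4 = 0.55, with a weaker echo at lag 8 (0.35); the remaining lags stay at or below 0.12.
The dominant spike at lag 4 indicates a seasonal period of 4.

4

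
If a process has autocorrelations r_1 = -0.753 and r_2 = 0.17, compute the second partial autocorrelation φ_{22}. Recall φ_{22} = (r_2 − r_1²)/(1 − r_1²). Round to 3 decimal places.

φ_{22} = (r_2 − r_1²) / (1 − r_1²)
r_1² = (-0.753)² = 0.567009
Numerator = 0.17 − 0.5670 = -0.3970; denominator = 1 − 0.5670 = 0.4330
φ_{22} = -0.3970 / 0.4330 = -0.917

-0.917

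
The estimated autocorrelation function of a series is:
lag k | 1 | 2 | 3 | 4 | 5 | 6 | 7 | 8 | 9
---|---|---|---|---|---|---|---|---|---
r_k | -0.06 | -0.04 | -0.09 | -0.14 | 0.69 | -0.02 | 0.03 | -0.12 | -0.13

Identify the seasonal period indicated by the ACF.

5

The largest autocorrelation is r_5 = 0.69; the remaining lags stay at or below 0.03.
The dominant spike at lag 5 indicates a seasonal period of 5.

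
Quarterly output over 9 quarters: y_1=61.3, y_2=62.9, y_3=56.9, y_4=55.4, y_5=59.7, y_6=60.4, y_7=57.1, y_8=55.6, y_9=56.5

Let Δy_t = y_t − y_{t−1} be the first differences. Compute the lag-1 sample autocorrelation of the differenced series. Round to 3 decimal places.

First differences Δy: 1.6, -6.0, -1.5, 4.3, 0.7, -3.3, -1.5, 0.9
Mean of differences = -0.6000
Numerator Σ(Δy_t−Δȳ)(Δy_{t+1}−Δȳ) = -7.4900
Denominator Σ(Δy_t−Δȳ)² = 70.8600
r_1(Δy) = -7.4900 / 70.8600 = -0.106

-0.106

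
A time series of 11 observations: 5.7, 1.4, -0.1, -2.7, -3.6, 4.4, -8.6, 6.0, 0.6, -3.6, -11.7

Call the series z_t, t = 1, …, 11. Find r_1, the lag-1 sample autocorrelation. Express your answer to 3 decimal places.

Mean z̄ = (5.7 + 1.4 − 0.1 − 2.7 − 3.6 + 4.4 − 8.6 + 6.0 + 0.6 − 3.6 − 11.7)/11 = -1.1091
Numerator Σ_{t=1}^{10}(z_t−z̄)(z_{t+1}−z̄) = -51.9964
Denominator Σ(z_t−z̄)² = 320.7091
r_1 = -51.9964 / 320.7091 = -0.162

-0.162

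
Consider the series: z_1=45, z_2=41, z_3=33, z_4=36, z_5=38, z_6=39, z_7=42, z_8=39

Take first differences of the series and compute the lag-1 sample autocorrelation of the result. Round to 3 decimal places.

0.095

First differences Δz: -4, -8, 3, 2, 1, 3, -3
Mean of differences = -0.8571
Numerator Σ(Δz_t−Δz̄)(Δz_{t+1}−Δz̄) = 10.1224
Denominator Σ(Δz_t−Δz̄)² = 106.8571
r_1(Δz) = 10.1224 / 106.8571 = 0.095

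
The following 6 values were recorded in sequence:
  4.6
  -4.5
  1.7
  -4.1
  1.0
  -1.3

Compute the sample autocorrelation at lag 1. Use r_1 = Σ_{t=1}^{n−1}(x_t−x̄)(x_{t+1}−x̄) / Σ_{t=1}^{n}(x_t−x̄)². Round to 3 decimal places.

Mean x̄ = (4.6 − 4.5 + 1.7 − 4.1 + 1.0 − 1.3)/6 = -0.4333
Σ(x_t−x̄)(x_{t+1}−x̄) = (-20.4689) + (-8.6756) + (-7.8222) + (-5.2556) + (-1.2422) = -43.4644
Denominator Σ(x_t−x̄)² = 62.6733
r_1 = -43.4644 / 62.6733 = -0.694

-0.694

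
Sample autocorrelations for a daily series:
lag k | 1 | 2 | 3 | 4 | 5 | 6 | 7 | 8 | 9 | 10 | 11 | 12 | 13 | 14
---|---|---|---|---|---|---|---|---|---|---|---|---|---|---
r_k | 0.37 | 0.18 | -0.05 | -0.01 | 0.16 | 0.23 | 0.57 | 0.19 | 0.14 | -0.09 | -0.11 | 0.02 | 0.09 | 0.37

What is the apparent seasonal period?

7

The largest autocorrelation is r_7 = 0.57; the remaining lags stay at or below 0.37. The elevated value at lag 1 (0.37), dropping to 0.18 at lag 2, reflects decaying short-term dependence rather than seasonality.
The dominant spike at lag 7 indicates a seasonal period of 7.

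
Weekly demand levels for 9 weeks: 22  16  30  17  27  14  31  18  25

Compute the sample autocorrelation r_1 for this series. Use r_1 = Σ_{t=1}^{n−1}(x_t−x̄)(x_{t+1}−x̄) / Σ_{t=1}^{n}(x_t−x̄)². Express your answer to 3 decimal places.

-0.854

Mean x̄ = (22 + 16 + 30 + 17 + 27 + 14 + 31 + 18 + 25)/9 = 22.2222
Numerator Σ_{t=1}^{8}(x_t−x̄)(x_{t+1}−x̄) = -272.8272
Denominator Σ(x_t−x̄)² = 319.5556
r_1 = -272.8272 / 319.5556 = -0.854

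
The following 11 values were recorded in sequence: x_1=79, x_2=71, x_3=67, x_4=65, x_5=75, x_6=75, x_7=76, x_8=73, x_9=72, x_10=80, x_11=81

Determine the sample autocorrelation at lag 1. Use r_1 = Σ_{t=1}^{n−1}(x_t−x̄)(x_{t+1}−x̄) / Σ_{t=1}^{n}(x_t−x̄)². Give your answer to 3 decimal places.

Mean x̄ = (79 + 71 + 67 + 65 + 75 + 75 + 76 + 73 + 72 + 80 + 81)/11 = 74.0000
Numerator Σ_{t=1}^{10}(x_t−x̄)(x_{t+1}−x̄) = 93.0000
Denominator Σ(x_t−x̄)² = 260.0000
r_1 = 93.0000 / 260.0000 = 0.358

0.358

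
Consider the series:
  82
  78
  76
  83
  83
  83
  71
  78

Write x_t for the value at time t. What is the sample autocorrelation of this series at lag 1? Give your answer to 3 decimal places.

-0.031

Mean x̄ = (82 + 78 + 76 + 83 + 83 + 83 + 71 + 78)/8 = 79.2500
Deviations from mean: 2.7500, -1.2500, -3.2500, 3.7500, 3.7500, 3.7500, -8.2500, -1.2500
Σ(x_t−x̄)(x_{t+1}−x̄) = (-3.4375) + (4.0625) + (-12.1875) + (14.0625) + (14.0625) + (-30.9375) + (10.3125) = -4.0625
Denominator Σ(x_t−x̄)² = 131.5000
r_1 = -4.0625 / 131.5000 = -0.031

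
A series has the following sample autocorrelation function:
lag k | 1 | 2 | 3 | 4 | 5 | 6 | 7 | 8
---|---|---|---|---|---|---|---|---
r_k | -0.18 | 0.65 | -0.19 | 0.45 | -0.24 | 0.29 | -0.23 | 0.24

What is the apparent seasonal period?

The largest autocorrelation is r_2 = 0.65, with weaker echoes at lags 4 (0.45), 6 (0.29) and 8 (0.24); the remaining lags stay at or below -0.18.
The dominant spike at lag 2 indicates a seasonal period of 2.

2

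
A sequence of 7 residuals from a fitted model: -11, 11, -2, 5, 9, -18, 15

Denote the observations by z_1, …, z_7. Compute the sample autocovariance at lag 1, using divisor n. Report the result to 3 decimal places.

-78.297

Mean z̄ = (-11 + 11 − 2 + 5 + 9 − 18 + 15)/7 = 1.2857
Σ_{t=1}^{6}(z_t−z̄)(z_{t+1}−z̄) = -548.0816
γ_1 = -548.0816 / 7 = -78.297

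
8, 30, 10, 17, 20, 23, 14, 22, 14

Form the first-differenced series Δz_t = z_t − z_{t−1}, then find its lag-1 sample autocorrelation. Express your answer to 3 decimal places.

-0.612

First differences Δz: 22, -20, 7, 3, 3, -9, 8, -8
Mean of differences = 0.7500
Numerator Σ(Δz_t−Δz̄)(Δz_{t+1}−Δz̄) = -707.5625
Denominator Σ(Δz_t−Δz̄)² = 1155.5000
r_1(Δz) = -707.5625 / 1155.5000 = -0.612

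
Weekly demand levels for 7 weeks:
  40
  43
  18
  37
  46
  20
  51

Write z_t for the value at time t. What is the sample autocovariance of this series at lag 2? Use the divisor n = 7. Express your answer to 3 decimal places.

-15.481

Mean z̄ = (40 + 43 + 18 + 37 + 46 + 20 + 51)/7 = 36.4286
Σ_{t=1}^{5}(z_t−z̄)(z_{t+2}−z̄) = -108.3673
γ_2 = -108.3673 / 7 = -15.481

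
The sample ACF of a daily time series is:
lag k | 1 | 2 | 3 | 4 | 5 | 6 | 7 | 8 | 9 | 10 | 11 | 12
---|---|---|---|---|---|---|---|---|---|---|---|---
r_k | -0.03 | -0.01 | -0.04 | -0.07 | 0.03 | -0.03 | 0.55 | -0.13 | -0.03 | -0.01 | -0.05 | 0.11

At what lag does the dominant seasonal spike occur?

The largest autocorrelation is r_7 = 0.55; the remaining lags stay at or below 0.11.
The dominant spike at lag 7 indicates a seasonal period of 7.

7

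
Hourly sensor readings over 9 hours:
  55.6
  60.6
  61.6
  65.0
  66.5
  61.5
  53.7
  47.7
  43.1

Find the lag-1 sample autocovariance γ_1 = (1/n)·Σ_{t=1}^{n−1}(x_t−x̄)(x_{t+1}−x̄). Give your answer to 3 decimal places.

Mean x̄ = (55.6 + 60.6 + 61.6 + 65.0 + 66.5 + 61.5 + 53.7 + 47.7 + 43.1)/9 = 57.2556
Σ_{t=1}^{8}(x_t−x̄)(x_{t+1}−x̄) = 307.6169
γ_1 = 307.6169 / 9 = 34.180

34.180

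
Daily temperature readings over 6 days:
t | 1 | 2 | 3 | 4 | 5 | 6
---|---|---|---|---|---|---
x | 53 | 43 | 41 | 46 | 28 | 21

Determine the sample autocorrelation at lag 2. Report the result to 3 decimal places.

-0.126

Mean x̄ = (53 + 43 + 41 + 46 + 28 + 21)/6 = 38.6667
Deviations from mean: 14.3333, 4.3333, 2.3333, 7.3333, -10.6667, -17.6667
Numerator Σ_{t=1}^{4}(x_t−x̄)(x_{t+2}−x̄) = -89.2222
Denominator Σ(x_t−x̄)² = 709.3333
r_2 = -89.2222 / 709.3333 = -0.126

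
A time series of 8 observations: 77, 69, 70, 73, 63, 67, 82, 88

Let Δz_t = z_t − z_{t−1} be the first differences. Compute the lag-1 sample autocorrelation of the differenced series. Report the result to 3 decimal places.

0.120

First differences Δz: -8, 1, 3, -10, 4, 15, 6
Mean of differences = 1.5714
Numerator Σ(Δz_t−Δz̄)(Δz_{t+1}−Δz̄) = 52.1020
Denominator Σ(Δz_t−Δz̄)² = 433.7143
r_1(Δz) = 52.1020 / 433.7143 = 0.120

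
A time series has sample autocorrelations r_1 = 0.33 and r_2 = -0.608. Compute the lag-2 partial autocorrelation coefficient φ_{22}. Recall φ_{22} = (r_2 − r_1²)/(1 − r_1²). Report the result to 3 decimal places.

-0.805

φ_{22} = (r_2 − r_1²) / (1 − r_1²)
r_1² = (0.33)² = 0.1089
Numerator = -0.608 − 0.1089 = -0.7169; denominator = 1 − 0.1089 = 0.8911
φ_{22} = -0.7169 / 0.8911 = -0.805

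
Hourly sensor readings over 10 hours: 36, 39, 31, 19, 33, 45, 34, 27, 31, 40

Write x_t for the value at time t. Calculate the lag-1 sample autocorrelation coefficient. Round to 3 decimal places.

0.084

Mean x̄ = (36 + 39 + 31 + 19 + 33 + 45 + 34 + 27 + 31 + 40)/10 = 33.5000
Numerator Σ_{t=1}^{9}(x_t−x̄)(x_{t+1}−x̄) = 40.2500
Denominator Σ(x_t−x̄)² = 476.5000
r_1 = 40.2500 / 476.5000 = 0.084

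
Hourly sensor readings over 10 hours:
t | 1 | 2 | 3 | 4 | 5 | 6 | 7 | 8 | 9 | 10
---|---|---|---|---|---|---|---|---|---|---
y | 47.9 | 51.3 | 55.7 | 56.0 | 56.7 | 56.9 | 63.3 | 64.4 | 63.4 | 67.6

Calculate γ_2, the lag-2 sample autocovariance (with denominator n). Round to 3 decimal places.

Mean ȳ = (47.9 + 51.3 + 55.7 + 56.0 + 56.7 + 56.9 + 63.3 + 64.4 + 63.4 + 67.6)/10 = 58.3200
Σ_{t=1}^{8}(y_t−ȳ)(y_{t+2}−ȳ) = 116.1452
γ_2 = 116.1452 / 10 = 11.615

11.615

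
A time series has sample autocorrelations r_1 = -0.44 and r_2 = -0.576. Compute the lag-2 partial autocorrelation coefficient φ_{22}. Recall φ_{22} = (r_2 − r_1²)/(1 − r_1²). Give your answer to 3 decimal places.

-0.954

φ_{22} = (r_2 − r_1²) / (1 − r_1²)
r_1² = (-0.44)² = 0.1936
Numerator = -0.576 − 0.1936 = -0.7696; denominator = 1 − 0.1936 = 0.8064
φ_{22} = -0.7696 / 0.8064 = -0.954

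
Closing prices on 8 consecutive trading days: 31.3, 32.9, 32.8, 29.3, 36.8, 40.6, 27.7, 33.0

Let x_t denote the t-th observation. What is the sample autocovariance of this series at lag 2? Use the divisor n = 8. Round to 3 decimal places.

Mean x̄ = (31.3 + 32.9 + 32.8 + 29.3 + 36.8 + 40.6 + 27.7 + 33.0)/8 = 33.0500
Deviations: -1.7500, -0.1500, -0.2500, -3.7500, 3.7500, 7.5500, -5.3500, -0.0500
Σ_{t=1}^{6}(x_t−x̄)(x_{t+2}−x̄) = -48.6900
γ_2 = -48.6900 / 8 = -6.086

-6.086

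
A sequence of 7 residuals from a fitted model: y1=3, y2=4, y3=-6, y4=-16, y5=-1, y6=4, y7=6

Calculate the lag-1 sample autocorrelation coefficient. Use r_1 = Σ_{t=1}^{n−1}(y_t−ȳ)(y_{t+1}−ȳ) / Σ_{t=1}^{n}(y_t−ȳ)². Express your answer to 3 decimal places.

0.292

Mean ȳ = (3 + 4 − 6 − 16 − 1 + 4 + 6)/7 = -0.8571
Deviations from mean: 3.8571, 4.8571, -5.1429, -15.1429, -0.1429, 4.8571, 6.8571
Σ(y_t−ȳ)(y_{t+1}−ȳ) = (18.7347) + (-24.9796) + (77.8776) + (2.1633) + (-0.6939) + (33.3061) = 106.4082
Denominator Σ(y_t−ȳ)² = 364.8571
r_1 = 106.4082 / 364.8571 = 0.292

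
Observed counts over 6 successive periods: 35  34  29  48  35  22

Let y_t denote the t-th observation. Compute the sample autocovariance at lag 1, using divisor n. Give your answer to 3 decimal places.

-11.060

Mean ȳ = (35 + 34 + 29 + 48 + 35 + 22)/6 = 33.8333
Deviations: 1.1667, 0.1667, -4.8333, 14.1667, 1.1667, -11.8333
Σ_{t=1}^{5}(y_t−ȳ)(y_{t+1}−ȳ) = -66.3611
γ_1 = -66.3611 / 6 = -11.060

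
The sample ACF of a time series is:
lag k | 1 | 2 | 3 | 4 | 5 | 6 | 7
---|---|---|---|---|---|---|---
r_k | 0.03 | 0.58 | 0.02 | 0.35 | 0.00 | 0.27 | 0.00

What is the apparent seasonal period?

2

The largest autocorrelation is r_2 = 0.58, with weaker echoes at lags 4 (0.35) and 6 (0.27); the remaining lags stay at or below 0.03.
The dominant spike at lag 2 indicates a seasonal period of 2.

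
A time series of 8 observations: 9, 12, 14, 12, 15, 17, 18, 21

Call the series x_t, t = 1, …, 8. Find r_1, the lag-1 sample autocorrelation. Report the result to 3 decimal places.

Mean x̄ = (9 + 12 + 14 + 12 + 15 + 17 + 18 + 21)/8 = 14.7500
Σ(x_t−x̄)(x_{t+1}−x̄) = (15.8125) + (2.0625) + (2.0625) + (-0.6875) + (0.5625) + (7.3125) + (20.3125) = 47.4375
Denominator Σ(x_t−x̄)² = 103.5000
r_1 = 47.4375 / 103.5000 = 0.458

0.458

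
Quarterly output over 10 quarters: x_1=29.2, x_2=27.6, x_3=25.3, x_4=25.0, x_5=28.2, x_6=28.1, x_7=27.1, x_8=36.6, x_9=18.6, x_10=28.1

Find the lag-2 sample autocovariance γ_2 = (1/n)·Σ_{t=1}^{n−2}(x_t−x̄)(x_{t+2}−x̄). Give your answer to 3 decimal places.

0.778

Mean x̄ = (29.2 + 27.6 + 25.3 + 25.0 + 28.2 + 28.1 + 27.1 + 36.6 + 18.6 + 28.1)/10 = 27.3800
Σ_{t=1}^{8}(x_t−x̄)(x_{t+2}−x̄) = 7.7772
γ_2 = 7.7772 / 10 = 0.778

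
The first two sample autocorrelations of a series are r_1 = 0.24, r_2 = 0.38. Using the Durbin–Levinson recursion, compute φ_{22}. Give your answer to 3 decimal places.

φ_{22} = (r_2 − r_1²) / (1 − r_1²)
r_1² = (0.24)² = 0.0576
Numerator = 0.38 − 0.0576 = 0.3224; denominator = 1 − 0.0576 = 0.9424
φ_{22} = 0.3224 / 0.9424 = 0.342

0.342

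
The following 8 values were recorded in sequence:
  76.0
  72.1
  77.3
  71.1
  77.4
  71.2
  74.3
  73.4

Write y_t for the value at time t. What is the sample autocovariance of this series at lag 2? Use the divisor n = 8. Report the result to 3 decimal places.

4.254

Mean ȳ = (76.0 + 72.1 + 77.3 + 71.1 + 77.4 + 71.2 + 74.3 + 73.4)/8 = 74.1000
Σ_{t=1}^{6}(y_t−ȳ)(y_{t+2}−ȳ) = 34.0300
γ_2 = 34.0300 / 8 = 4.254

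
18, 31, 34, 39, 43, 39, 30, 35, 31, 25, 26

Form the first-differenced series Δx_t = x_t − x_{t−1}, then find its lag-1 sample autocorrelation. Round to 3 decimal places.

First differences Δx: 13, 3, 5, 4, -4, -9, 5, -4, -6, 1
Mean of differences = 0.8000
Numerator Σ(Δx_t−Δx̄)(Δx_{t+1}−Δx̄) = 51.1600
Denominator Σ(Δx_t−Δx̄)² = 387.6000
r_1(Δx) = 51.1600 / 387.6000 = 0.132

0.132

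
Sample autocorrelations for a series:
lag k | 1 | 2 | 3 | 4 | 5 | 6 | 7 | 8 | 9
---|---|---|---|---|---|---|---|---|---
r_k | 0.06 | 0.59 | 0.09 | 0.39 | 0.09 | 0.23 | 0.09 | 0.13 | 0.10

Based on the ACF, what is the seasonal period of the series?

2

The largest autocorrelation is r_2 = 0.59, with weaker echoes at lags 4 (0.39) and 6 (0.23); the remaining lags stay at or below 0.13.
The dominant spike at lag 2 indicates a seasonal period of 2.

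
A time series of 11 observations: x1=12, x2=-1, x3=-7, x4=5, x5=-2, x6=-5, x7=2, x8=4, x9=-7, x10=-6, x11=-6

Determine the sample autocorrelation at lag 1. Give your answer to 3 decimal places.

Mean x̄ = (12 − 1 − 7 + 5 − 2 − 5 + 2 + 4 − 7 − 6 − 6)/11 = -1.0000
Numerator Σ_{t=1}^{10}(x_t−x̄)(x_{t+1}−x̄) = -10.0000
Denominator Σ(x_t−x̄)² = 378.0000
r_1 = -10.0000 / 378.0000 = -0.026

-0.026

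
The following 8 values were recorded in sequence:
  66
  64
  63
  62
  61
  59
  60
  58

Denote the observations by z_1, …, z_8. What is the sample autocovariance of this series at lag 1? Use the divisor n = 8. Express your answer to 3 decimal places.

Mean z̄ = (66 + 64 + 63 + 62 + 61 + 59 + 60 + 58)/8 = 61.6250
Deviations: 4.3750, 2.3750, 1.3750, 0.3750, -0.6250, -2.6250, -1.6250, -3.6250
Σ_{t=1}^{7}(z_t−z̄)(z_{t+1}−z̄) = 25.7344
γ_1 = 25.7344 / 8 = 3.217

3.217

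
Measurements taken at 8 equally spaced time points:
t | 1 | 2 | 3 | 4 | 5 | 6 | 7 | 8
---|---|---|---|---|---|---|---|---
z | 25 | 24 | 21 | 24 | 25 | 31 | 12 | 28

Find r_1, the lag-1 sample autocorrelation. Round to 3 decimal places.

Mean z̄ = (25 + 24 + 21 + 24 + 25 + 31 + 12 + 28)/8 = 23.7500
Deviations from mean: 1.2500, 0.2500, -2.7500, 0.2500, 1.2500, 7.2500, -11.7500, 4.2500
Σ(z_t−z̄)(z_{t+1}−z̄) = (0.3125) + (-0.6875) + (-0.6875) + (0.3125) + (9.0625) + (-85.1875) + (-49.9375) = -126.8125
Denominator Σ(z_t−z̄)² = 219.5000
r_1 = -126.8125 / 219.5000 = -0.578

-0.578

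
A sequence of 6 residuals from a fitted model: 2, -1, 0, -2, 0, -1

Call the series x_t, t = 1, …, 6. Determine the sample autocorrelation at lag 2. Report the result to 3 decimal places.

Mean x̄ = (2 − 1 + 0 − 2 + 0 − 1)/6 = -0.3333
Deviations from mean: 2.3333, -0.6667, 0.3333, -1.6667, 0.3333, -0.6667
Σ(x_t−x̄)(x_{t+2}−x̄) = (0.7778) + (1.1111) + (0.1111) + (1.1111) = 3.1111
Denominator Σ(x_t−x̄)² = 9.3333
r_2 = 3.1111 / 9.3333 = 0.333

0.333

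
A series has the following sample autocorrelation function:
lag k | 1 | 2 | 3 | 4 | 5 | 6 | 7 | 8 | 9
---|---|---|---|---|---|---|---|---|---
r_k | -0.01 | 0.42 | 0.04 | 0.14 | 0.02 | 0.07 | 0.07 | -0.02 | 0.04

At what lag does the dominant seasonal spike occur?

The largest autocorrelation is r_2 = 0.42; the remaining lags stay at or below 0.14.
The dominant spike at lag 2 indicates a seasonal period of 2.

2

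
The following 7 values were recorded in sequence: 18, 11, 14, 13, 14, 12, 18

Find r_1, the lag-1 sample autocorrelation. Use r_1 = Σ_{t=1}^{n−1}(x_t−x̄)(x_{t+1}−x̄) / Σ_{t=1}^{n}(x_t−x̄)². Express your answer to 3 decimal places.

-0.404

Mean x̄ = (18 + 11 + 14 + 13 + 14 + 12 + 18)/7 = 14.2857
Deviations from mean: 3.7143, -3.2857, -0.2857, -1.2857, -0.2857, -2.2857, 3.7143
Σ(x_t−x̄)(x_{t+1}−x̄) = (-12.2041) + (0.9388) + (0.3673) + (0.3673) + (0.6531) + (-8.4898) = -18.3673
Denominator Σ(x_t−x̄)² = 45.4286
r_1 = -18.3673 / 45.4286 = -0.404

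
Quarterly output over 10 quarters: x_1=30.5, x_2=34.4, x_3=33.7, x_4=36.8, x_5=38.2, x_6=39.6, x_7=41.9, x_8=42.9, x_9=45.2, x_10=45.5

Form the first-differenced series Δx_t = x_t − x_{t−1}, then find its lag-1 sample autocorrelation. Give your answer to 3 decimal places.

First differences Δx: 3.9, -0.7, 3.1, 1.4, 1.4, 2.3, 1.0, 2.3, 0.3
Mean of differences = 1.6667
Numerator Σ(Δx_t−Δx̄)(Δx_{t+1}−Δx̄) = -10.8678
Denominator Σ(Δx_t−Δx̄)² = 15.9000
r_1(Δx) = -10.8678 / 15.9000 = -0.684

-0.684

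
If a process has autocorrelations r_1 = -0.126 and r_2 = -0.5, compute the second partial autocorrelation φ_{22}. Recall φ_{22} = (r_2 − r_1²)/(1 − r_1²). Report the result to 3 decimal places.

φ_{22} = (r_2 − r_1²) / (1 − r_1²)
r_1² = (-0.126)² = 0.015876
Numerator = -0.5 − 0.0159 = -0.5159; denominator = 1 − 0.0159 = 0.9841
φ_{22} = -0.5159 / 0.9841 = -0.524

-0.524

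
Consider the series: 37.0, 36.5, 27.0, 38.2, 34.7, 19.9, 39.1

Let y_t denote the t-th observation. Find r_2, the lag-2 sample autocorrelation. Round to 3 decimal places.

-0.244

Mean ȳ = (37.0 + 36.5 + 27.0 + 38.2 + 34.7 + 19.9 + 39.1)/7 = 33.2000
Σ(y_t−ȳ)(y_{t+2}−ȳ) = (-23.5600) + (16.5000) + (-9.3000) + (-66.5000) + (8.8500) = -74.0100
Denominator Σ(y_t−ȳ)² = 302.7200
r_2 = -74.0100 / 302.7200 = -0.244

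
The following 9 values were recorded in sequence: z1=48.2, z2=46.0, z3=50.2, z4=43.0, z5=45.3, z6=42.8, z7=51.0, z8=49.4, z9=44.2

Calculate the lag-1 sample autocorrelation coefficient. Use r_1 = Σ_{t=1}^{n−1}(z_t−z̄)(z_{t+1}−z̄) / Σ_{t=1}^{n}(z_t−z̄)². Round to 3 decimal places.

Mean z̄ = (48.2 + 46.0 + 50.2 + 43.0 + 45.3 + 42.8 + 51.0 + 49.4 + 44.2)/9 = 46.6778
Numerator Σ_{t=1}^{8}(z_t−z̄)(z_{t+1}−z̄) = -17.7027
Denominator Σ(z_t−z̄)² = 77.8756
r_1 = -17.7027 / 77.8756 = -0.227

-0.227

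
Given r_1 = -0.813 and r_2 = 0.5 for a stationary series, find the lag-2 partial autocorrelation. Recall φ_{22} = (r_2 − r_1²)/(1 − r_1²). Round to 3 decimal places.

φ_{22} = (r_2 − r_1²) / (1 − r_1²)
r_1² = (-0.813)² = 0.660969
Numerator = 0.5 − 0.6610 = -0.1610; denominator = 1 − 0.6610 = 0.3390
φ_{22} = -0.1610 / 0.3390 = -0.475

-0.475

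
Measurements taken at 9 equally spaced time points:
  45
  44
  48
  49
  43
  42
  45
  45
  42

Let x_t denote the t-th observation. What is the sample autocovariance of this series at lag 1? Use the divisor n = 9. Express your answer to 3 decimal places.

Mean x̄ = (45 + 44 + 48 + 49 + 43 + 42 + 45 + 45 + 42)/9 = 44.7778
Σ_{t=1}^{8}(x_t−x̄)(x_{t+1}−x̄) = 7.1728
γ_1 = 7.1728 / 9 = 0.797

0.797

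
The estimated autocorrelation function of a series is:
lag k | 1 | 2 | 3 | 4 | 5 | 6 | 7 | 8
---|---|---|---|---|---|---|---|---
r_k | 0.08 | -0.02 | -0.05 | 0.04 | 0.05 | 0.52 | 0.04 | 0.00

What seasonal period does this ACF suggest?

The largest autocorrelation is r_6 = 0.52; the remaining lags stay at or below 0.08.
The dominant spike at lag 6 indicates a seasonal period of 6.

6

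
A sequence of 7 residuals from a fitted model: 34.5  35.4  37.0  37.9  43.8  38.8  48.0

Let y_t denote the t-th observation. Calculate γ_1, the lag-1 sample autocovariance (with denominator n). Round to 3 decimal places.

Mean ȳ = (34.5 + 35.4 + 37.0 + 37.9 + 43.8 + 38.8 + 48.0)/7 = 39.3429
Deviations: -4.8429, -3.9429, -2.3429, -1.4429, 4.4571, -0.5429, 8.6571
Σ_{t=1}^{6}(y_t−ȳ)(y_{t+1}−ȳ) = 18.1624
γ_1 = 18.1624 / 7 = 2.595

2.595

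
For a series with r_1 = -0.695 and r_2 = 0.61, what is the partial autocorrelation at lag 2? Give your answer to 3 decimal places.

0.246

φ_{22} = (r_2 − r_1²) / (1 − r_1²)
r_1² = (-0.695)² = 0.483025
Numerator = 0.61 − 0.4830 = 0.1270; denominator = 1 − 0.4830 = 0.5170
φ_{22} = 0.1270 / 0.5170 = 0.246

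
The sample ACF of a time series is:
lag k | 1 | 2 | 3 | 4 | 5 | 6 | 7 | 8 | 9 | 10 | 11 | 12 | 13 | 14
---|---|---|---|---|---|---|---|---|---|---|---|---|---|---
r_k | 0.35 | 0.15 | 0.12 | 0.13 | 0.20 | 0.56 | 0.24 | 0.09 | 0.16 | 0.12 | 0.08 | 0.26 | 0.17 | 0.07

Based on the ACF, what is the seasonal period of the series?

The largest autocorrelation is r_6 = 0.56; the remaining lags stay at or below 0.35. The elevated value at lag 1 (0.35), dropping to 0.15 at lag 2, reflects decaying short-term dependence rather than seasonality.
The dominant spike at lag 6 indicates a seasonal period of 6.

6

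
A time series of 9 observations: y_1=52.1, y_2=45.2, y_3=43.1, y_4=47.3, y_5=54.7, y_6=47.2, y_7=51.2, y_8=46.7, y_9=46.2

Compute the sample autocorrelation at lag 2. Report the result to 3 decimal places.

Mean ȳ = (52.1 + 45.2 + 43.1 + 47.3 + 54.7 + 47.2 + 51.2 + 46.7 + 46.2)/9 = 48.1889
Σ(y_t−ȳ)(y_{t+2}−ȳ) = (-19.9032) + (2.6568) + (-33.1343) + (0.8790) + (19.6057) + (1.4723) + (-5.9888) = -34.4125
Denominator Σ(y_t−ȳ)² = 109.5289
r_2 = -34.4125 / 109.5289 = -0.314

-0.314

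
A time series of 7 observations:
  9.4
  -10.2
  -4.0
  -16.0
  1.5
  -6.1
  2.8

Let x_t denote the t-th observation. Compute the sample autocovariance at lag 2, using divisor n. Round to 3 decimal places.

20.118

Mean x̄ = (9.4 − 10.2 − 4.0 − 16.0 + 1.5 − 6.1 + 2.8)/7 = -3.2286
Σ_{t=1}^{5}(x_t−x̄)(x_{t+2}−x̄) = 140.8241
γ_2 = 140.8241 / 7 = 20.118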